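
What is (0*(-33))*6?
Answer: 0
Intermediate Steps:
(0*(-33))*6 = 0*6 = 0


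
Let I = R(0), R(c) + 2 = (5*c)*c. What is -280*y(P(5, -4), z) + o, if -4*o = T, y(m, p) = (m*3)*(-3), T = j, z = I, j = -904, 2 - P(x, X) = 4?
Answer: -4814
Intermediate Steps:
P(x, X) = -2 (P(x, X) = 2 - 1*4 = 2 - 4 = -2)
R(c) = -2 + 5*c**2 (R(c) = -2 + (5*c)*c = -2 + 5*c**2)
I = -2 (I = -2 + 5*0**2 = -2 + 5*0 = -2 + 0 = -2)
z = -2
T = -904
y(m, p) = -9*m (y(m, p) = (3*m)*(-3) = -9*m)
o = 226 (o = -1/4*(-904) = 226)
-280*y(P(5, -4), z) + o = -(-2520)*(-2) + 226 = -280*18 + 226 = -5040 + 226 = -4814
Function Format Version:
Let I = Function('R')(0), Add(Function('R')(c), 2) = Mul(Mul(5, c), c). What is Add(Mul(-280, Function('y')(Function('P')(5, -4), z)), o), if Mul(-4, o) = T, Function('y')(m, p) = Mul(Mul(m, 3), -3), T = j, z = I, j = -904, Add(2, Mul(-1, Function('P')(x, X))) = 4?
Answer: -4814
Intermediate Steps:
Function('P')(x, X) = -2 (Function('P')(x, X) = Add(2, Mul(-1, 4)) = Add(2, -4) = -2)
Function('R')(c) = Add(-2, Mul(5, Pow(c, 2))) (Function('R')(c) = Add(-2, Mul(Mul(5, c), c)) = Add(-2, Mul(5, Pow(c, 2))))
I = -2 (I = Add(-2, Mul(5, Pow(0, 2))) = Add(-2, Mul(5, 0)) = Add(-2, 0) = -2)
z = -2
T = -904
Function('y')(m, p) = Mul(-9, m) (Function('y')(m, p) = Mul(Mul(3, m), -3) = Mul(-9, m))
o = 226 (o = Mul(Rational(-1, 4), -904) = 226)
Add(Mul(-280, Function('y')(Function('P')(5, -4), z)), o) = Add(Mul(-280, Mul(-9, -2)), 226) = Add(Mul(-280, 18), 226) = Add(-5040, 226) = -4814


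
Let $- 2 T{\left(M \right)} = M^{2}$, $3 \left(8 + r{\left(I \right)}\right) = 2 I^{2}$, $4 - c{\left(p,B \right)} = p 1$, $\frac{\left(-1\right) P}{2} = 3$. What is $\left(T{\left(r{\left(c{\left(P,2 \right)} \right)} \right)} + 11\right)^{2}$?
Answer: $\frac{236821321}{81} \approx 2.9237 \cdot 10^{6}$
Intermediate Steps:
$P = -6$ ($P = \left(-2\right) 3 = -6$)
$c{\left(p,B \right)} = 4 - p$ ($c{\left(p,B \right)} = 4 - p 1 = 4 - p$)
$r{\left(I \right)} = -8 + \frac{2 I^{2}}{3}$
$T{\left(M \right)} = - \frac{M^{2}}{2}$
$\left(T{\left(r{\left(c{\left(P,2 \right)} \right)} \right)} + 11\right)^{2} = \left(- \frac{\left(-8 + \frac{2 \left(4 - -6\right)^{2}}{3}\right)^{2}}{2} + 11\right)^{2} = \left(- \frac{\left(-8 + \frac{2 \left(4 + 6\right)^{2}}{3}\right)^{2}}{2} + 11\right)^{2} = \left(- \frac{\left(-8 + \frac{2 \cdot 10^{2}}{3}\right)^{2}}{2} + 11\right)^{2} = \left(- \frac{\left(-8 + \frac{2}{3} \cdot 100\right)^{2}}{2} + 11\right)^{2} = \left(- \frac{\left(-8 + \frac{200}{3}\right)^{2}}{2} + 11\right)^{2} = \left(- \frac{\left(\frac{176}{3}\right)^{2}}{2} + 11\right)^{2} = \left(\left(- \frac{1}{2}\right) \frac{30976}{9} + 11\right)^{2} = \left(- \frac{15488}{9} + 11\right)^{2} = \left(- \frac{15389}{9}\right)^{2} = \frac{236821321}{81}$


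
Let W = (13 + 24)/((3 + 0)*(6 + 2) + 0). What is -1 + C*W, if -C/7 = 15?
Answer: -1303/8 ≈ -162.88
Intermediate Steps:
C = -105 (C = -7*15 = -105)
W = 37/24 (W = 37/(3*8 + 0) = 37/(24 + 0) = 37/24 ≈ 1.5417)
-1 + C*W = -1 - 105*37/24 = -1 - 1295/8 = -1303/8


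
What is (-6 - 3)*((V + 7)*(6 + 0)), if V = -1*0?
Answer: -378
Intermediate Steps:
V = 0
(-6 - 3)*((V + 7)*(6 + 0)) = (-6 - 3)*((0 + 7)*(6 + 0)) = -63*6 = -9*42 = -378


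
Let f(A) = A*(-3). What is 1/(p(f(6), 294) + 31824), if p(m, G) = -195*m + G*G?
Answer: 1/121770 ≈ 8.2122e-6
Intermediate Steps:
f(A) = -3*A
p(m, G) = G**2 - 195*m (p(m, G) = -195*m + G**2 = G**2 - 195*m)
1/(p(f(6), 294) + 31824) = 1/((294**2 - (-585)*6) + 31824) = 1/((86436 - 195*(-18)) + 31824) = 1/((86436 + 3510) + 31824) = 1/(89946 + 31824) = 1/121770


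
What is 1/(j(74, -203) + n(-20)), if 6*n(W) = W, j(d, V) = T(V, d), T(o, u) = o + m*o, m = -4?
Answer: 3/1817 ≈ 0.0016511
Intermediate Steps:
T(o, u) = -3*o (T(o, u) = o - 4*o = -3*o)
j(d, V) = -3*V
n(W) = W/6
1/(j(74, -203) + n(-20)) = 1/(-3*(-203) + (⅙)*(-20)) = 1/(609 - 10/3) = 1/(1817/3) = 3/1817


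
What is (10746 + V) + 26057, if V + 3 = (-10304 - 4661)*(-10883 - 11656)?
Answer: 337332935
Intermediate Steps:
V = 337296132 (V = -3 + (-10304 - 4661)*(-10883 - 11656) = -3 - 14965*(-22539) = -3 + 337296135 = 337296132)
(10746 + V) + 26057 = (10746 + 337296132) + 26057 = 337306878 + 26057 = 337332935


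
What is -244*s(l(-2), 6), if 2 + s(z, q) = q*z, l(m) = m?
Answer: 3416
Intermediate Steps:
s(z, q) = -2 + q*z
-244*s(l(-2), 6) = -244*(-2 + 6*(-2)) = -244*(-2 - 12) = -244*(-14) = 3416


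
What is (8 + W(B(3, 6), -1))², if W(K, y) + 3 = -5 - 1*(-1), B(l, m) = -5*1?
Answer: 1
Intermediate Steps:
B(l, m) = -5
W(K, y) = -7 (W(K, y) = -3 + (-5 - 1*(-1)) = -3 + (-5 + 1) = -3 - 4 = -7)
(8 + W(B(3, 6), -1))² = (8 - 7)² = 1² = 1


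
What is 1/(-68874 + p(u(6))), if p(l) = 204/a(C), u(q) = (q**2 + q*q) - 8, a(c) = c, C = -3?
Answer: -1/68942 ≈ -1.4505e-5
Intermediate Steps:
u(q) = -8 + 2*q**2 (u(q) = (q**2 + q**2) - 8 = 2*q**2 - 8 = -8 + 2*q**2)
p(l) = -68 (p(l) = 204/(-3) = 204*(-1/3) = -68)
1/(-68874 + p(u(6))) = 1/(-68874 - 68) = 1/(-68942) = -1/68942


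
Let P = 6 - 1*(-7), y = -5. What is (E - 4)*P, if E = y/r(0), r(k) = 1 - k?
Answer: -117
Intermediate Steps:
E = -5 (E = -5/(1 - 1*0) = -5/(1 + 0) = -5/1 = -5*1 = -5)
P = 13 (P = 6 + 7 = 13)
(E - 4)*P = (-5 - 4)*13 = -9*13 = -117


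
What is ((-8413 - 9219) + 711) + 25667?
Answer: 8746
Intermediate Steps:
((-8413 - 9219) + 711) + 25667 = (-17632 + 711) + 25667 = -16921 + 25667 = 8746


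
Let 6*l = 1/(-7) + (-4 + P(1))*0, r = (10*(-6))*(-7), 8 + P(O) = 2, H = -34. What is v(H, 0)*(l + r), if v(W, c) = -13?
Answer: -229307/42 ≈ -5459.7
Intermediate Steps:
P(O) = -6 (P(O) = -8 + 2 = -6)
r = 420 (r = -60*(-7) = 420)
l = -1/42 (l = (1/(-7) + (-4 - 6)*0)/6 = (-1/7 - 10*0)/6 = (-1/7 + 0)/6 = (1/6)*(-1/7) = -1/42 ≈ -0.023810)
v(H, 0)*(l + r) = -13*(-1/42 + 420) = -13*17639/42 = -229307/42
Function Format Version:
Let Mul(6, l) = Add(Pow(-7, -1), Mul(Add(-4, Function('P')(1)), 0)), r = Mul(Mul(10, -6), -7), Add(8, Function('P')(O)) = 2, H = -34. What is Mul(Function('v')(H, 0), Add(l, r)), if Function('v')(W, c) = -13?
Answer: Rational(-229307, 42) ≈ -5459.7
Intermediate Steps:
Function('P')(O) = -6 (Function('P')(O) = Add(-8, 2) = -6)
r = 420 (r = Mul(-60, -7) = 420)
l = Rational(-1, 42) (l = Mul(Rational(1, 6), Add(Pow(-7, -1), Mul(Add(-4, -6), 0))) = Mul(Rational(1, 6), Add(Rational(-1, 7), Mul(-10, 0))) = Mul(Rational(1, 6), Add(Rational(-1, 7), 0)) = Mul(Rational(1, 6), Rational(-1, 7)) = Rational(-1, 42) ≈ -0.023810)
Mul(Function('v')(H, 0), Add(l, r)) = Mul(-13, Add(Rational(-1, 42), 420)) = Mul(-13, Rational(17639, 42)) = Rational(-229307, 42)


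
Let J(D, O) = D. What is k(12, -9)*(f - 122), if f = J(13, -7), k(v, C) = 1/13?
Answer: -109/13 ≈ -8.3846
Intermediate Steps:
k(v, C) = 1/13
f = 13
k(12, -9)*(f - 122) = (13 - 122)/13 = (1/13)*(-109) = -109/13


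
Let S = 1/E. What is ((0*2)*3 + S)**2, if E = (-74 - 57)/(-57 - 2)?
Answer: 3481/17161 ≈ 0.20284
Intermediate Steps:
E = 131/59 (E = -131/(-59) = -131*(-1/59) = 131/59 ≈ 2.2203)
S = 59/131 (S = 1/(131/59) = 59/131 ≈ 0.45038)
((0*2)*3 + S)**2 = ((0*2)*3 + 59/131)**2 = (0*3 + 59/131)**2 = (0 + 59/131)**2 = (59/131)**2 = 3481/17161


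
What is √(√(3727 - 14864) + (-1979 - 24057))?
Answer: √(-26036 + I*√11137) ≈ 0.327 + 161.36*I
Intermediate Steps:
√(√(3727 - 14864) + (-1979 - 24057)) = √(√(-11137) - 26036) = √(I*√11137 - 26036) = √(-26036 + I*√11137)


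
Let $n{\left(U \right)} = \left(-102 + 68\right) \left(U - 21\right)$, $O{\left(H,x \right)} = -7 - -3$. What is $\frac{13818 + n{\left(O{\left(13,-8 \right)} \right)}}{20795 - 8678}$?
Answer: $\frac{14668}{12117} \approx 1.2105$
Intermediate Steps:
$O{\left(H,x \right)} = -4$ ($O{\left(H,x \right)} = -7 + 3 = -4$)
$n{\left(U \right)} = 714 - 34 U$ ($n{\left(U \right)} = - 34 \left(-21 + U\right) = 714 - 34 U$)
$\frac{13818 + n{\left(O{\left(13,-8 \right)} \right)}}{20795 - 8678} = \frac{13818 + \left(714 - -136\right)}{20795 - 8678} = \frac{13818 + \left(714 + 136\right)}{12117} = \left(13818 + 850\right) \frac{1}{12117} = 14668 \cdot \frac{1}{12117} = \frac{14668}{12117}$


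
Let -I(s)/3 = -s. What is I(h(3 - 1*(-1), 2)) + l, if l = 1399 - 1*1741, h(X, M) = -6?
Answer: -360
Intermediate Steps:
l = -342 (l = 1399 - 1741 = -342)
I(s) = 3*s (I(s) = -(-3)*s = 3*s)
I(h(3 - 1*(-1), 2)) + l = 3*(-6) - 342 = -18 - 342 = -360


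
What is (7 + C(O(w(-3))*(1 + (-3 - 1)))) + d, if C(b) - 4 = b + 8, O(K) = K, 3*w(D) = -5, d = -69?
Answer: -45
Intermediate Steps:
w(D) = -5/3 (w(D) = (⅓)*(-5) = -5/3)
C(b) = 12 + b (C(b) = 4 + (b + 8) = 4 + (8 + b) = 12 + b)
(7 + C(O(w(-3))*(1 + (-3 - 1)))) + d = (7 + (12 - 5*(1 + (-3 - 1))/3)) - 69 = (7 + (12 - 5*(1 - 4)/3)) - 69 = (7 + (12 - 5/3*(-3))) - 69 = (7 + (12 + 5)) - 69 = (7 + 17) - 69 = 24 - 69 = -45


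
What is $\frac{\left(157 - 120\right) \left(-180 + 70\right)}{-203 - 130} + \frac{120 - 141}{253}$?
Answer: $\frac{27641}{2277} \approx 12.139$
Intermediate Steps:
$\frac{\left(157 - 120\right) \left(-180 + 70\right)}{-203 - 130} + \frac{120 - 141}{253} = \frac{37 \left(-110\right)}{-333} + \left(120 - 141\right) \frac{1}{253} = \left(-4070\right) \left(- \frac{1}{333}\right) - \frac{21}{253} = \frac{110}{9} - \frac{21}{253} = \frac{27641}{2277}$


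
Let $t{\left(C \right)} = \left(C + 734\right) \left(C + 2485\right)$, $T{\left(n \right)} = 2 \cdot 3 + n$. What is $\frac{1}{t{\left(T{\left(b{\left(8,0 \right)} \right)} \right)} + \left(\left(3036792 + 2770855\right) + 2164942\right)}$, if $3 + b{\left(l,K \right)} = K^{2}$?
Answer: $\frac{1}{9806245} \approx 1.0198 \cdot 10^{-7}$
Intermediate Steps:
$b{\left(l,K \right)} = -3 + K^{2}$
$T{\left(n \right)} = 6 + n$
$t{\left(C \right)} = \left(734 + C\right) \left(2485 + C\right)$
$\frac{1}{t{\left(T{\left(b{\left(8,0 \right)} \right)} \right)} + \left(\left(3036792 + 2770855\right) + 2164942\right)} = \frac{1}{\left(1823990 + \left(6 - \left(3 - 0^{2}\right)\right)^{2} + 3219 \left(6 - \left(3 - 0^{2}\right)\right)\right) + \left(\left(3036792 + 2770855\right) + 2164942\right)} = \frac{1}{\left(1823990 + \left(6 + \left(-3 + 0\right)\right)^{2} + 3219 \left(6 + \left(-3 + 0\right)\right)\right) + \left(5807647 + 2164942\right)} = \frac{1}{\left(1823990 + \left(6 - 3\right)^{2} + 3219 \left(6 - 3\right)\right) + 7972589} = \frac{1}{\left(1823990 + 3^{2} + 3219 \cdot 3\right) + 7972589} = \frac{1}{\left(1823990 + 9 + 9657\right) + 7972589} = \frac{1}{1833656 + 7972589} = \frac{1}{9806245}$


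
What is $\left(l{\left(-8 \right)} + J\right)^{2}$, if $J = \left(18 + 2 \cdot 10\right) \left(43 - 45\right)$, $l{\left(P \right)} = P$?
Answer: $7056$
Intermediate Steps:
$J = -76$ ($J = \left(18 + 20\right) \left(-2\right) = 38 \left(-2\right) = -76$)
$\left(l{\left(-8 \right)} + J\right)^{2} = \left(-8 - 76\right)^{2} = \left(-84\right)^{2} = 7056$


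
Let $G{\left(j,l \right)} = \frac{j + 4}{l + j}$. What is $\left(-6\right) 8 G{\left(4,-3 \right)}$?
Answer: $-384$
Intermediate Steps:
$G{\left(j,l \right)} = \frac{4 + j}{j + l}$
$\left(-6\right) 8 G{\left(4,-3 \right)} = \left(-6\right) 8 \frac{4 + 4}{4 - 3} = - 48 \cdot 1^{-1} \cdot 8 = - 48 \cdot 1 \cdot 8 = \left(-48\right) 8 = -384$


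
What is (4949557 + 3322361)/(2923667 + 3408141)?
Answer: 4135959/3165904 ≈ 1.3064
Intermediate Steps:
(4949557 + 3322361)/(2923667 + 3408141) = 8271918/6331808 = 8271918*(1/6331808) = 4135959/3165904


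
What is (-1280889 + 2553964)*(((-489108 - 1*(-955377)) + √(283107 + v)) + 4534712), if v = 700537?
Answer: 6366623886575 + 2546150*√245911 ≈ 6.3679e+12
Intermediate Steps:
(-1280889 + 2553964)*(((-489108 - 1*(-955377)) + √(283107 + v)) + 4534712) = (-1280889 + 2553964)*(((-489108 - 1*(-955377)) + √(283107 + 700537)) + 4534712) = 1273075*(((-489108 + 955377) + √983644) + 4534712) = 1273075*((466269 + 2*√245911) + 4534712) = 1273075*(5000981 + 2*√245911) = 6366623886575 + 2546150*√245911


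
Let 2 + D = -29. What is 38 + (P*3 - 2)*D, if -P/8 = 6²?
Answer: 26884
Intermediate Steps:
P = -288 (P = -8*6² = -8*36 = -288)
D = -31 (D = -2 - 29 = -31)
38 + (P*3 - 2)*D = 38 + (-288*3 - 2)*(-31) = 38 + (-864 - 2)*(-31) = 38 - 866*(-31) = 38 + 26846 = 26884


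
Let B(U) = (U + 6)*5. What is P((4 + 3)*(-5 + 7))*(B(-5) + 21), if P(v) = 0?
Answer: 0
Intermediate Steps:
B(U) = 30 + 5*U (B(U) = (6 + U)*5 = 30 + 5*U)
P((4 + 3)*(-5 + 7))*(B(-5) + 21) = 0*((30 + 5*(-5)) + 21) = 0*((30 - 25) + 21) = 0*(5 + 21) = 0*26 = 0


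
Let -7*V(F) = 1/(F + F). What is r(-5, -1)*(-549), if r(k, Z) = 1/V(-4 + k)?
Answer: -69174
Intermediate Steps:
V(F) = -1/(14*F) (V(F) = -1/(7*(F + F)) = -1/(2*F)/7 = -1/(14*F))
r(k, Z) = 56 - 14*k (r(k, Z) = 1/(-1/(14*(-4 + k))) = 56 - 14*k)
r(-5, -1)*(-549) = (56 - 14*(-5))*(-549) = (56 + 70)*(-549) = 126*(-549) = -69174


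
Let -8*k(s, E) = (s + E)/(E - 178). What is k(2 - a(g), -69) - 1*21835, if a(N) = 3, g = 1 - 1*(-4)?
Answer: -21573015/988 ≈ -21835.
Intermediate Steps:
g = 5 (g = 1 + 4 = 5)
k(s, E) = -(E + s)/(8*(-178 + E)) (k(s, E) = -(s + E)/(8*(E - 178)) = -(E + s)/(8*(-178 + E)))
k(2 - a(g), -69) - 1*21835 = (-1*(-69) - (2 - 1*3))/(8*(-178 - 69)) - 1*21835 = (⅛)*(69 - (2 - 3))/(-247) - 21835 = (⅛)*(-1/247)*(69 - 1*(-1)) - 21835 = (⅛)*(-1/247)*(69 + 1) - 21835 = (⅛)*(-1/247)*70 - 21835 = -35/988 - 21835 = -21573015/988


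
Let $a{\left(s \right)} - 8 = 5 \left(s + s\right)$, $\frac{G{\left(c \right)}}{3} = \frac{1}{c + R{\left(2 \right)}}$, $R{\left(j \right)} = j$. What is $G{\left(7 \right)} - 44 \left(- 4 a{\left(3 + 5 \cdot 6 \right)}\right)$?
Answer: $\frac{178465}{3} \approx 59488.0$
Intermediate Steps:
$G{\left(c \right)} = \frac{3}{2 + c}$ ($G{\left(c \right)} = \frac{3}{c + 2} = \frac{3}{2 + c}$)
$a{\left(s \right)} = 8 + 10 s$ ($a{\left(s \right)} = 8 + 5 \left(s + s\right) = 8 + 5 \cdot 2 s = 8 + 10 s$)
$G{\left(7 \right)} - 44 \left(- 4 a{\left(3 + 5 \cdot 6 \right)}\right) = \frac{3}{2 + 7} - 44 \left(- 4 \left(8 + 10 \left(3 + 5 \cdot 6\right)\right)\right) = \frac{3}{9} - 44 \left(- 4 \left(8 + 10 \left(3 + 30\right)\right)\right) = 3 \cdot \frac{1}{9} - 44 \left(- 4 \left(8 + 10 \cdot 33\right)\right) = \frac{1}{3} - 44 \left(- 4 \left(8 + 330\right)\right) = \frac{1}{3} - 44 \left(\left(-4\right) 338\right) = \frac{1}{3} - -59488 = \frac{1}{3} + 59488 = \frac{178465}{3}$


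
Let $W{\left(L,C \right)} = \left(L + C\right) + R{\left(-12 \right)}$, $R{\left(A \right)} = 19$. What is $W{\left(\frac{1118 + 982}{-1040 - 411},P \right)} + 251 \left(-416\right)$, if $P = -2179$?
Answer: $- \frac{154643876}{1451} \approx -1.0658 \cdot 10^{5}$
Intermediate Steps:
$W{\left(L,C \right)} = 19 + C + L$ ($W{\left(L,C \right)} = \left(L + C\right) + 19 = \left(C + L\right) + 19 = 19 + C + L$)
$W{\left(\frac{1118 + 982}{-1040 - 411},P \right)} + 251 \left(-416\right) = \left(19 - 2179 + \frac{1118 + 982}{-1040 - 411}\right) + 251 \left(-416\right) = \left(19 - 2179 + \frac{2100}{-1451}\right) - 104416 = \left(19 - 2179 + 2100 \left(- \frac{1}{1451}\right)\right) - 104416 = \left(19 - 2179 - \frac{2100}{1451}\right) - 104416 = - \frac{3136260}{1451} - 104416 = - \frac{154643876}{1451}$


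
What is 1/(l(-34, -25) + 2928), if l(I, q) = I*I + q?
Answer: 1/4059 ≈ 0.00024637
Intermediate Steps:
l(I, q) = q + I² (l(I, q) = I² + q = q + I²)
1/(l(-34, -25) + 2928) = 1/((-25 + (-34)²) + 2928) = 1/((-25 + 1156) + 2928) = 1/(1131 + 2928) = 1/4059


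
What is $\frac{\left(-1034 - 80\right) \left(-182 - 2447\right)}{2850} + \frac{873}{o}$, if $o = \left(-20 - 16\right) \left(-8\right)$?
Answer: $\frac{46997521}{45600} \approx 1030.6$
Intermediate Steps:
$o = 288$ ($o = \left(-36\right) \left(-8\right) = 288$)
$\frac{\left(-1034 - 80\right) \left(-182 - 2447\right)}{2850} + \frac{873}{o} = \frac{\left(-1034 - 80\right) \left(-182 - 2447\right)}{2850} + \frac{873}{288} = \left(-1114\right) \left(-2629\right) \frac{1}{2850} + 873 \cdot \frac{1}{288} = 2928706 \cdot \frac{1}{2850} + \frac{97}{32} = \frac{1464353}{1425} + \frac{97}{32} = \frac{46997521}{45600}$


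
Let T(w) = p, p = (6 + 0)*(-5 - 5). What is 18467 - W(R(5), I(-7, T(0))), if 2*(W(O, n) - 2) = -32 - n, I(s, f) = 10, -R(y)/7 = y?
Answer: 18486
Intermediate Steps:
p = -60 (p = 6*(-10) = -60)
T(w) = -60
R(y) = -7*y
W(O, n) = -14 - n/2 (W(O, n) = 2 + (-32 - n)/2 = 2 + (-16 - n/2) = -14 - n/2)
18467 - W(R(5), I(-7, T(0))) = 18467 - (-14 - ½*10) = 18467 - (-14 - 5) = 18467 - 1*(-19) = 18467 + 19 = 18486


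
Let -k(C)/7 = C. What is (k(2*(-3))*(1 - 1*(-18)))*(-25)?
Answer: -19950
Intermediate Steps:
k(C) = -7*C
(k(2*(-3))*(1 - 1*(-18)))*(-25) = ((-14*(-3))*(1 - 1*(-18)))*(-25) = ((-7*(-6))*(1 + 18))*(-25) = (42*19)*(-25) = 798*(-25) = -19950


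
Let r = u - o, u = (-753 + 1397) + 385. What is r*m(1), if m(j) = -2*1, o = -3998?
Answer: -10054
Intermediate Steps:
u = 1029 (u = 644 + 385 = 1029)
m(j) = -2
r = 5027 (r = 1029 - 1*(-3998) = 1029 + 3998 = 5027)
r*m(1) = 5027*(-2) = -10054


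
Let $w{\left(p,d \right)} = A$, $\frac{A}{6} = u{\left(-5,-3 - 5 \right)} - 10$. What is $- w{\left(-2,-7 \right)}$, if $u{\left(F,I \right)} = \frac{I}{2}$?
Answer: $84$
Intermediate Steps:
$u{\left(F,I \right)} = \frac{I}{2}$ ($u{\left(F,I \right)} = I \frac{1}{2} = \frac{I}{2}$)
$A = -84$ ($A = 6 \left(\frac{-3 - 5}{2} - 10\right) = 6 \left(\frac{1}{2} \left(-8\right) - 10\right) = 6 \left(-4 - 10\right) = 6 \left(-14\right) = -84$)
$w{\left(p,d \right)} = -84$
$- w{\left(-2,-7 \right)} = \left(-1\right) \left(-84\right) = 84$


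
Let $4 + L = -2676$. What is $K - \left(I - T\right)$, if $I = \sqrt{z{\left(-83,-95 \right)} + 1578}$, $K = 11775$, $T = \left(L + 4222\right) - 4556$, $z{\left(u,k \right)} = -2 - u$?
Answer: $8761 - \sqrt{1659} \approx 8720.3$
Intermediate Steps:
$L = -2680$ ($L = -4 - 2676 = -2680$)
$T = -3014$ ($T = \left(-2680 + 4222\right) - 4556 = 1542 - 4556 = -3014$)
$I = \sqrt{1659}$ ($I = \sqrt{\left(-2 - -83\right) + 1578} = \sqrt{\left(-2 + 83\right) + 1578} = \sqrt{81 + 1578} = \sqrt{1659} \approx 40.731$)
$K - \left(I - T\right) = 11775 - \left(\sqrt{1659} - -3014\right) = 11775 - \left(\sqrt{1659} + 3014\right) = 11775 - \left(3014 + \sqrt{1659}\right) = 8761 - \sqrt{1659}$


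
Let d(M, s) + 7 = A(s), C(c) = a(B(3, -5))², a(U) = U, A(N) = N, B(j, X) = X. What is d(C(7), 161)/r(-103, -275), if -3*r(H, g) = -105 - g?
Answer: -231/85 ≈ -2.7176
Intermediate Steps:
r(H, g) = 35 + g/3 (r(H, g) = -(-105 - g)/3 = 35 + g/3)
C(c) = 25 (C(c) = (-5)² = 25)
d(M, s) = -7 + s
d(C(7), 161)/r(-103, -275) = (-7 + 161)/(35 + (⅓)*(-275)) = 154/(35 - 275/3) = 154/(-170/3) = 154*(-3/170) = -231/85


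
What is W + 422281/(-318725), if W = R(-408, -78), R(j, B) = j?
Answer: -130462081/318725 ≈ -409.32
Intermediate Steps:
W = -408
W + 422281/(-318725) = -408 + 422281/(-318725) = -408 + 422281*(-1/318725) = -408 - 422281/318725 = -130462081/318725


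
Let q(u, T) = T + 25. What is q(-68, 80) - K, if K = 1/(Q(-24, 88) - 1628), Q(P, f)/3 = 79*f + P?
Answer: 2011379/19156 ≈ 105.00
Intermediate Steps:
q(u, T) = 25 + T
Q(P, f) = 3*P + 237*f (Q(P, f) = 3*(79*f + P) = 3*(P + 79*f) = 3*P + 237*f)
K = 1/19156 (K = 1/((3*(-24) + 237*88) - 1628) = 1/((-72 + 20856) - 1628) = 1/(20784 - 1628) = 1/19156 ≈ 5.2203e-5)
q(-68, 80) - K = (25 + 80) - 1*1/19156 = 105 - 1/19156 = 2011379/19156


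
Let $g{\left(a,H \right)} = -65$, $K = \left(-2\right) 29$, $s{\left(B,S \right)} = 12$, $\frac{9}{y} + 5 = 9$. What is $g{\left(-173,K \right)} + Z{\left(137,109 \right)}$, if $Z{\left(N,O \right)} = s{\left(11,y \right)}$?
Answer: $-53$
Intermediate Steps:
$y = \frac{9}{4}$ ($y = \frac{9}{-5 + 9} = \frac{9}{4} \approx 2.25$)
$Z{\left(N,O \right)} = 12$
$K = -58$
$g{\left(-173,K \right)} + Z{\left(137,109 \right)} = -65 + 12 = -53$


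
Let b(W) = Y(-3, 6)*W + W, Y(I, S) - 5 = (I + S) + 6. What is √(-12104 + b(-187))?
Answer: I*√14909 ≈ 122.1*I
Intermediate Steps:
Y(I, S) = 11 + I + S (Y(I, S) = 5 + ((I + S) + 6) = 5 + (6 + I + S) = 11 + I + S)
b(W) = 15*W (b(W) = (11 - 3 + 6)*W + W = 14*W + W = 15*W)
√(-12104 + b(-187)) = √(-12104 + 15*(-187)) = √(-12104 - 2805) = √(-14909) = I*√14909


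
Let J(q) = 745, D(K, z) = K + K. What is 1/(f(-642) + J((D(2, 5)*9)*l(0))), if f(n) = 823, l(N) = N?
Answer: 1/1568 ≈ 0.00063775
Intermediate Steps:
D(K, z) = 2*K
1/(f(-642) + J((D(2, 5)*9)*l(0))) = 1/(823 + 745) = 1/1568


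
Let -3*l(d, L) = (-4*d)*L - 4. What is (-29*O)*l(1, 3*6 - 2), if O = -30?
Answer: 19720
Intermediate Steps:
l(d, L) = 4/3 + 4*L*d/3 (l(d, L) = -((-4*d)*L - 4)/3 = -(-4*L*d - 4)/3 = -(-4 - 4*L*d)/3 = 4/3 + 4*L*d/3)
(-29*O)*l(1, 3*6 - 2) = (-29*(-30))*(4/3 + (4/3)*(3*6 - 2)*1) = 870*(4/3 + (4/3)*(18 - 2)*1) = 870*(4/3 + (4/3)*16*1) = 870*(4/3 + 64/3) = 870*(68/3) = 19720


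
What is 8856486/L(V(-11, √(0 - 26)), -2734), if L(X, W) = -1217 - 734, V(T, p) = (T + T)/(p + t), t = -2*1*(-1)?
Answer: -8856486/1951 ≈ -4539.5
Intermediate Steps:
t = 2 (t = -2*(-1) = 2)
V(T, p) = 2*T/(2 + p) (V(T, p) = (T + T)/(p + 2) = (2*T)/(2 + p) = 2*T/(2 + p))
L(X, W) = -1951
8856486/L(V(-11, √(0 - 26)), -2734) = 8856486/(-1951) = 8856486*(-1/1951) = -8856486/1951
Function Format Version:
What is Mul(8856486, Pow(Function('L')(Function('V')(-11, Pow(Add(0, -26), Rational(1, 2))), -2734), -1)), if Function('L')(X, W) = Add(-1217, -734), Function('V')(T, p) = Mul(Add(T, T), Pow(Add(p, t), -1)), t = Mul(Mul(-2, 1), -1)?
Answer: Rational(-8856486, 1951) ≈ -4539.5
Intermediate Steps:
t = 2 (t = Mul(-2, -1) = 2)
Function('V')(T, p) = Mul(2, T, Pow(Add(2, p), -1)) (Function('V')(T, p) = Mul(Add(T, T), Pow(Add(p, 2), -1)) = Mul(Mul(2, T), Pow(Add(2, p), -1)) = Mul(2, T, Pow(Add(2, p), -1)))
Function('L')(X, W) = -1951
Mul(8856486, Pow(Function('L')(Function('V')(-11, Pow(Add(0, -26), Rational(1, 2))), -2734), -1)) = Mul(8856486, Pow(-1951, -1)) = Mul(8856486, Rational(-1, 1951)) = Rational(-8856486, 1951)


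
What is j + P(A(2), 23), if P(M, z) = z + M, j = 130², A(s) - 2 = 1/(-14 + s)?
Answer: 203099/12 ≈ 16925.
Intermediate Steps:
A(s) = 2 + 1/(-14 + s)
j = 16900
P(M, z) = M + z
j + P(A(2), 23) = 16900 + ((-27 + 2*2)/(-14 + 2) + 23) = 16900 + ((-27 + 4)/(-12) + 23) = 16900 + (-1/12*(-23) + 23) = 16900 + (23/12 + 23) = 16900 + 299/12 = 203099/12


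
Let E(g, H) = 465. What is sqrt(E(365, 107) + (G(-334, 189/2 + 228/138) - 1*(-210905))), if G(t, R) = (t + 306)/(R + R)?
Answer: sqrt(4135013454318)/4423 ≈ 459.75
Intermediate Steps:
G(t, R) = (306 + t)/(2*R) (G(t, R) = (306 + t)/((2*R)) = (306 + t)*(1/(2*R)) = (306 + t)/(2*R))
sqrt(E(365, 107) + (G(-334, 189/2 + 228/138) - 1*(-210905))) = sqrt(465 + ((306 - 334)/(2*(189/2 + 228/138)) - 1*(-210905))) = sqrt(465 + ((1/2)*(-28)/(189*(1/2) + 228*(1/138)) + 210905)) = sqrt(465 + ((1/2)*(-28)/(189/2 + 38/23) + 210905)) = sqrt(465 + ((1/2)*(-28)/(4423/46) + 210905)) = sqrt(465 + ((1/2)*(46/4423)*(-28) + 210905)) = sqrt(465 + (-644/4423 + 210905)) = sqrt(465 + 932832171/4423) = sqrt(934888866/4423) = sqrt(4135013454318)/4423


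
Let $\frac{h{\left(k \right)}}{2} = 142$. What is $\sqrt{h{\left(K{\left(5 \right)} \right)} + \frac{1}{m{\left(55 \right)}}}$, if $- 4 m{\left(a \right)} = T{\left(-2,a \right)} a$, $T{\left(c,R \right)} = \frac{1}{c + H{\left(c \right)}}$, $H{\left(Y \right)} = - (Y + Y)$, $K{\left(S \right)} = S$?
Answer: $\frac{2 \sqrt{214665}}{55} \approx 16.848$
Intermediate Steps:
$H{\left(Y \right)} = - 2 Y$
$h{\left(k \right)} = 284$ ($h{\left(k \right)} = 2 \cdot 142 = 284$)
$T{\left(c,R \right)} = - \frac{1}{c}$ ($T{\left(c,R \right)} = \frac{1}{c - 2 c} = \frac{1}{\left(-1\right) c} = - \frac{1}{c}$)
$m{\left(a \right)} = - \frac{a}{8}$ ($m{\left(a \right)} = - \frac{- \frac{1}{-2} a}{4} = - \frac{\left(-1\right) \left(- \frac{1}{2}\right) a}{4} = - \frac{\frac{1}{2} a}{4} = - \frac{a}{8}$)
$\sqrt{h{\left(K{\left(5 \right)} \right)} + \frac{1}{m{\left(55 \right)}}} = \sqrt{284 + \frac{1}{\left(- \frac{1}{8}\right) 55}} = \sqrt{284 + \frac{1}{- \frac{55}{8}}} = \sqrt{284 - \frac{8}{55}} = \sqrt{\frac{15612}{55}} = \frac{2 \sqrt{214665}}{55}$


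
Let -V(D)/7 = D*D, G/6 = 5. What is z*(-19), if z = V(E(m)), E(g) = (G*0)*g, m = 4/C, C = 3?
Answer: 0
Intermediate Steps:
G = 30 (G = 6*5 = 30)
m = 4/3 ≈ 1.3333
E(g) = 0 (E(g) = (30*0)*g = 0*g = 0)
V(D) = -7*D**2 (V(D) = -7*D*D = -7*D**2)
z = 0 (z = -7*0**2 = -7*0 = 0)
z*(-19) = 0*(-19) = 0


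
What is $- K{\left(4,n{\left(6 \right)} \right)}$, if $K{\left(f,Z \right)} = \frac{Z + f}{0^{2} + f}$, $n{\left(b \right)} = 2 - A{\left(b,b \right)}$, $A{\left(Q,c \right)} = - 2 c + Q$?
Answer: $-3$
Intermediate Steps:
$A{\left(Q,c \right)} = Q - 2 c$
$n{\left(b \right)} = 2 + b$ ($n{\left(b \right)} = 2 - \left(b - 2 b\right) = 2 - - b = 2 + b$)
$K{\left(f,Z \right)} = \frac{Z + f}{f}$ ($K{\left(f,Z \right)} = \frac{Z + f}{0 + f} = \frac{Z + f}{f}$)
$- K{\left(4,n{\left(6 \right)} \right)} = - \frac{\left(2 + 6\right) + 4}{4} = - \frac{8 + 4}{4} = - \frac{12}{4} = \left(-1\right) 3 = -3$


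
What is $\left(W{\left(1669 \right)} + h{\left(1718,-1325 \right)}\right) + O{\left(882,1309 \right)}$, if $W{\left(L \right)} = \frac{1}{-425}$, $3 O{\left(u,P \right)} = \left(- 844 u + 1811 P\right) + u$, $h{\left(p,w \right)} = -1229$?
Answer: $\frac{689939047}{1275} \approx 5.4113 \cdot 10^{5}$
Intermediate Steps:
$O{\left(u,P \right)} = - 281 u + \frac{1811 P}{3}$ ($O{\left(u,P \right)} = \frac{\left(- 844 u + 1811 P\right) + u}{3} = \frac{- 843 u + 1811 P}{3} = - 281 u + \frac{1811 P}{3}$)
$W{\left(L \right)} = - \frac{1}{425}$
$\left(W{\left(1669 \right)} + h{\left(1718,-1325 \right)}\right) + O{\left(882,1309 \right)} = \left(- \frac{1}{425} - 1229\right) + \left(\left(-281\right) 882 + \frac{1811}{3} \cdot 1309\right) = - \frac{522326}{425} + \left(-247842 + \frac{2370599}{3}\right) = - \frac{522326}{425} + \frac{1627073}{3} = \frac{689939047}{1275}$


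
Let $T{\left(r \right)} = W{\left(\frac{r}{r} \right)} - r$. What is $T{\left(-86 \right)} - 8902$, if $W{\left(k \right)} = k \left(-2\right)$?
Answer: $-8818$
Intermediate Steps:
$W{\left(k \right)} = - 2 k$
$T{\left(r \right)} = -2 - r$ ($T{\left(r \right)} = - 2 \frac{r}{r} - r = \left(-2\right) 1 - r = -2 - r$)
$T{\left(-86 \right)} - 8902 = \left(-2 - -86\right) - 8902 = \left(-2 + 86\right) - 8902 = 84 - 8902 = -8818$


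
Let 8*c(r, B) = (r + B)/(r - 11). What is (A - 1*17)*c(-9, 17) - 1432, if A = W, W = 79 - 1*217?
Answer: -5697/4 ≈ -1424.3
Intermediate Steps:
W = -138 (W = 79 - 217 = -138)
A = -138
c(r, B) = (B + r)/(8*(-11 + r)) (c(r, B) = ((r + B)/(r - 11))/8 = ((B + r)/(-11 + r))/8 = (B + r)/(8*(-11 + r)))
(A - 1*17)*c(-9, 17) - 1432 = (-138 - 1*17)*((17 - 9)/(8*(-11 - 9))) - 1432 = (-138 - 17)*((⅛)*8/(-20)) - 1432 = -155*(-1)*8/(8*20) - 1432 = -155*(-1/20) - 1432 = 31/4 - 1432 = -5697/4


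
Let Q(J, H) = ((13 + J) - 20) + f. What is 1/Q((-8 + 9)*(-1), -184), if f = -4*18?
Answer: -1/80 ≈ -0.012500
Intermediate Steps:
f = -72
Q(J, H) = -79 + J (Q(J, H) = ((13 + J) - 20) - 72 = (-7 + J) - 72 = -79 + J)
1/Q((-8 + 9)*(-1), -184) = 1/(-79 + (-8 + 9)*(-1)) = 1/(-79 + 1*(-1)) = 1/(-79 - 1) = 1/(-80) = -1/80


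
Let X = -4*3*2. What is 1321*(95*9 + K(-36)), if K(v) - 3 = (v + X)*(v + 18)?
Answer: 2560098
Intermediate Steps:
X = -24 (X = -12*2 = -24)
K(v) = 3 + (-24 + v)*(18 + v) (K(v) = 3 + (v - 24)*(v + 18) = 3 + (-24 + v)*(18 + v))
1321*(95*9 + K(-36)) = 1321*(95*9 + (-429 + (-36)² - 6*(-36))) = 1321*(855 + (-429 + 1296 + 216)) = 1321*(855 + 1083) = 1321*1938 = 2560098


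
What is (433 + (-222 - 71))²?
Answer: 19600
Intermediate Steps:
(433 + (-222 - 71))² = (433 - 293)² = 140² = 19600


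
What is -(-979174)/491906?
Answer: 489587/245953 ≈ 1.9906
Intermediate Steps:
-(-979174)/491906 = -1*(-489587/245953) = 489587/245953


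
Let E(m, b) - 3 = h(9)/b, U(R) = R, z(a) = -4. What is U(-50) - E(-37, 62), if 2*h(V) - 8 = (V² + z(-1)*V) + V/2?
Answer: -13259/248 ≈ -53.464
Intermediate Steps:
h(V) = 4 + V²/2 - 7*V/4 (h(V) = 4 + ((V² - 4*V) + V/2)/2 = 4 + (V² - 7*V/2)/2 = 4 + (V²/2 - 7*V/4) = 4 + V²/2 - 7*V/4)
E(m, b) = 3 + 115/(4*b) (E(m, b) = 3 + (4 + (½)*9² - 7/4*9)/b = 3 + (4 + (½)*81 - 63/4)/b = 3 + (4 + 81/2 - 63/4)/b = 3 + 115/(4*b))
U(-50) - E(-37, 62) = -50 - (3 + (115/4)/62) = -50 - (3 + (115/4)*(1/62)) = -50 - (3 + 115/248) = -50 - 1*859/248 = -50 - 859/248 = -13259/248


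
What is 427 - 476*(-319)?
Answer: 152271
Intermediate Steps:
427 - 476*(-319) = 427 + 151844 = 152271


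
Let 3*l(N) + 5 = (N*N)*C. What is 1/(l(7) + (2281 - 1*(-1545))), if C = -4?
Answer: 1/3759 ≈ 0.00026603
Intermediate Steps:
l(N) = -5/3 - 4*N**2/3 (l(N) = -5/3 + ((N*N)*(-4))/3 = -5/3 + (N**2*(-4))/3 = -5/3 + (-4*N**2)/3 = -5/3 - 4*N**2/3)
1/(l(7) + (2281 - 1*(-1545))) = 1/((-5/3 - 4/3*7**2) + (2281 - 1*(-1545))) = 1/((-5/3 - 4/3*49) + (2281 + 1545)) = 1/((-5/3 - 196/3) + 3826) = 1/(-67 + 3826) = 1/3759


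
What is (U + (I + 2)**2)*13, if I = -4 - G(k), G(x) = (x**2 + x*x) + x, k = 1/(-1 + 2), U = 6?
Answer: 403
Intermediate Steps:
k = 1 (k = 1/1 = 1)
G(x) = x + 2*x**2 (G(x) = (x**2 + x**2) + x = 2*x**2 + x = x + 2*x**2)
I = -7 (I = -4 - (1 + 2*1) = -4 - (1 + 2) = -4 - 3 = -7)
(U + (I + 2)**2)*13 = (6 + (-7 + 2)**2)*13 = (6 + (-5)**2)*13 = (6 + 25)*13 = 31*13 = 403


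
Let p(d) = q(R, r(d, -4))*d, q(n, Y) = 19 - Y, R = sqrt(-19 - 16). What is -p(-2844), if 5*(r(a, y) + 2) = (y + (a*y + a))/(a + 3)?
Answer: 290877684/4735 ≈ 61431.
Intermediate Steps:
R = I*sqrt(35) (R = sqrt(-35) = I*sqrt(35) ≈ 5.9161*I)
r(a, y) = -2 + (a + y + a*y)/(5*(3 + a)) (r(a, y) = -2 + ((y + (a*y + a))/(a + 3))/5 = -2 + ((y + (a + a*y))/(3 + a))/5 = -2 + ((a + y + a*y)/(3 + a))/5 = -2 + (a + y + a*y)/(5*(3 + a)))
p(d) = d*(19 - (-34 - 13*d)/(5*(3 + d))) (p(d) = (19 - (-30 - 4 - 9*d + d*(-4))/(5*(3 + d)))*d = (19 - (-30 - 4 - 9*d - 4*d)/(5*(3 + d)))*d = (19 - (-34 - 13*d)/(5*(3 + d)))*d = d*(19 - (-34 - 13*d)/(5*(3 + d))))
-p(-2844) = -(-2844)*(319 + 108*(-2844))/(5*(3 - 2844)) = -(-2844)*(319 - 307152)/(5*(-2841)) = -(-2844)*(-1)*(-306833)/(5*2841) = -1*(-290877684/4735) = 290877684/4735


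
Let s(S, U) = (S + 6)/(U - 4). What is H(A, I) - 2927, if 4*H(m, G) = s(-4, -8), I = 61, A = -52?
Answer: -70249/24 ≈ -2927.0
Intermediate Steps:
s(S, U) = (6 + S)/(-4 + U)
H(m, G) = -1/24 (H(m, G) = ((6 - 4)/(-4 - 8))/4 = (2/(-12))/4 = (-1/12*2)/4 = (1/4)*(-1/6) = -1/24)
H(A, I) - 2927 = -1/24 - 2927 = -70249/24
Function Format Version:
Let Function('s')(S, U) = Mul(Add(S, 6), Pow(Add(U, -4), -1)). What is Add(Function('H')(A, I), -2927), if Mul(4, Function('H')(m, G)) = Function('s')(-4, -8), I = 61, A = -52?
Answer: Rational(-70249, 24) ≈ -2927.0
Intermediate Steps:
Function('s')(S, U) = Mul(Pow(Add(-4, U), -1), Add(6, S)) (Function('s')(S, U) = Mul(Add(6, S), Pow(Add(-4, U), -1)) = Mul(Pow(Add(-4, U), -1), Add(6, S)))
Function('H')(m, G) = Rational(-1, 24) (Function('H')(m, G) = Mul(Rational(1, 4), Mul(Pow(Add(-4, -8), -1), Add(6, -4))) = Mul(Rational(1, 4), Mul(Pow(-12, -1), 2)) = Mul(Rational(1, 4), Mul(Rational(-1, 12), 2)) = Mul(Rational(1, 4), Rational(-1, 6)) = Rational(-1, 24))
Add(Function('H')(A, I), -2927) = Add(Rational(-1, 24), -2927) = Rational(-70249, 24)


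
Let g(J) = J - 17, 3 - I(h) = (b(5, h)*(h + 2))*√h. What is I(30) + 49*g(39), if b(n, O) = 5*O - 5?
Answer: 1081 - 4640*√30 ≈ -24333.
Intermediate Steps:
b(n, O) = -5 + 5*O
I(h) = 3 - √h*(-5 + 5*h)*(2 + h) (I(h) = 3 - (-5 + 5*h)*(h + 2)*√h = 3 - (-5 + 5*h)*(2 + h)*√h = 3 - √h*(-5 + 5*h)*(2 + h))
g(J) = -17 + J
I(30) + 49*g(39) = (3 + 5*30^(3/2)*(1 - 1*30) + 10*√30*(1 - 1*30)) + 49*(-17 + 39) = (3 + 5*(30*√30)*(1 - 30) + 10*√30*(1 - 30)) + 49*22 = (3 + 5*(30*√30)*(-29) + 10*√30*(-29)) + 1078 = (3 - 4350*√30 - 290*√30) + 1078 = (3 - 4640*√30) + 1078 = 1081 - 4640*√30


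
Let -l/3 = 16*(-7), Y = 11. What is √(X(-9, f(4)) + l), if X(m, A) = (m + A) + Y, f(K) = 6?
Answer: 2*√86 ≈ 18.547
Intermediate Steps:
X(m, A) = 11 + A + m (X(m, A) = (m + A) + 11 = (A + m) + 11 = 11 + A + m)
l = 336 (l = -48*(-7) = -3*(-112) = 336)
√(X(-9, f(4)) + l) = √((11 + 6 - 9) + 336) = √(8 + 336) = √344 = 2*√86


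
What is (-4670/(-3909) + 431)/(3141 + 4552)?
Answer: 1689449/30071937 ≈ 0.056180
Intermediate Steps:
(-4670/(-3909) + 431)/(3141 + 4552) = (-4670*(-1/3909) + 431)/7693 = (4670/3909 + 431)*(1/7693) = (1689449/3909)*(1/7693) = 1689449/30071937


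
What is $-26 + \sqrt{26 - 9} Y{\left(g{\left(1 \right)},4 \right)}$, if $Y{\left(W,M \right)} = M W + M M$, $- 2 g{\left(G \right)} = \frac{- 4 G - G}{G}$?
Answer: $-26 + 26 \sqrt{17} \approx 81.201$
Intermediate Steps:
$g{\left(G \right)} = \frac{5}{2}$ ($g{\left(G \right)} = - \frac{\left(- 4 G - G\right) \frac{1}{G}}{2} = - \frac{- 5 G \frac{1}{G}}{2} = \left(- \frac{1}{2}\right) \left(-5\right) = \frac{5}{2}$)
$Y{\left(W,M \right)} = M^{2} + M W$ ($Y{\left(W,M \right)} = M W + M^{2} = M^{2} + M W$)
$-26 + \sqrt{26 - 9} Y{\left(g{\left(1 \right)},4 \right)} = -26 + \sqrt{26 - 9} \cdot 4 \left(4 + \frac{5}{2}\right) = -26 + \sqrt{17} \cdot 4 \cdot \frac{13}{2} = -26 + \sqrt{17} \cdot 26 = -26 + 26 \sqrt{17}$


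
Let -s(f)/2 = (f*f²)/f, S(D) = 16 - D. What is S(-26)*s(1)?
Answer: -84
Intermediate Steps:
s(f) = -2*f² (s(f) = -2*f*f²/f = -2*f³/f = -2*f²)
S(-26)*s(1) = (16 - 1*(-26))*(-2*1²) = (16 + 26)*(-2*1) = 42*(-2) = -84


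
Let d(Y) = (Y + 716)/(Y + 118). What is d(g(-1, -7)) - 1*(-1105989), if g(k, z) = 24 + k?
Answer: 155945188/141 ≈ 1.1060e+6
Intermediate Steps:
d(Y) = (716 + Y)/(118 + Y)
d(g(-1, -7)) - 1*(-1105989) = (716 + (24 - 1))/(118 + (24 - 1)) - 1*(-1105989) = (716 + 23)/(118 + 23) + 1105989 = 739/141 + 1105989 = 155945188/141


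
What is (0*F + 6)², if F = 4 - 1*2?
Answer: 36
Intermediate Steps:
F = 2 (F = 4 - 2 = 2)
(0*F + 6)² = (0*2 + 6)² = (0 + 6)² = 6² = 36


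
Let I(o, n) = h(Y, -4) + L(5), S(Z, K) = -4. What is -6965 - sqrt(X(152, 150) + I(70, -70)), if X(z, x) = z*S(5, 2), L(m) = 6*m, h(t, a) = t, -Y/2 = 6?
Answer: -6965 - I*sqrt(590) ≈ -6965.0 - 24.29*I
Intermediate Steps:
Y = -12 (Y = -2*6 = -12)
I(o, n) = 18 (I(o, n) = -12 + 6*5 = -12 + 30 = 18)
X(z, x) = -4*z (X(z, x) = z*(-4) = -4*z)
-6965 - sqrt(X(152, 150) + I(70, -70)) = -6965 - sqrt(-4*152 + 18) = -6965 - sqrt(-608 + 18) = -6965 - sqrt(-590) = -6965 - I*sqrt(590)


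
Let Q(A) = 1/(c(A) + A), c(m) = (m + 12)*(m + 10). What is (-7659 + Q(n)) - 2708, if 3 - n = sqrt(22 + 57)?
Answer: -106676153/10290 + 29*sqrt(79)/10290 ≈ -10367.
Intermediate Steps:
c(m) = (10 + m)*(12 + m) (c(m) = (12 + m)*(10 + m) = (10 + m)*(12 + m))
n = 3 - sqrt(79) (n = 3 - sqrt(22 + 57) = 3 - sqrt(79) ≈ -5.8882)
Q(A) = 1/(120 + A**2 + 23*A) (Q(A) = 1/((120 + A**2 + 22*A) + A) = 1/(120 + A**2 + 23*A))
(-7659 + Q(n)) - 2708 = (-7659 + 1/(120 + (3 - sqrt(79))**2 + 23*(3 - sqrt(79)))) - 2708 = (-7659 + 1/(120 + (3 - sqrt(79))**2 + (69 - 23*sqrt(79)))) - 2708 = (-7659 + 1/(189 + (3 - sqrt(79))**2 - 23*sqrt(79))) - 2708 = -10367 + 1/(189 + (3 - sqrt(79))**2 - 23*sqrt(79))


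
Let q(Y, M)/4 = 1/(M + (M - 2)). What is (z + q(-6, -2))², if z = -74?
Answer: 50176/9 ≈ 5575.1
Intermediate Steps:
q(Y, M) = 4/(-2 + 2*M) (q(Y, M) = 4/(M + (M - 2)) = 4/(M + (-2 + M)) = 4/(-2 + 2*M))
(z + q(-6, -2))² = (-74 + 2/(-1 - 2))² = (-74 + 2/(-3))² = (-74 + 2*(-⅓))² = (-74 - ⅔)² = (-224/3)² = 50176/9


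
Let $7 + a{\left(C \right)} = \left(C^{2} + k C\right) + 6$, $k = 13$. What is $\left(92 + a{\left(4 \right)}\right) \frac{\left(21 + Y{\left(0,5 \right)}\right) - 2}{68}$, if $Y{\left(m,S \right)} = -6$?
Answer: $\frac{2067}{68} \approx 30.397$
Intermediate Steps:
$a{\left(C \right)} = -1 + C^{2} + 13 C$ ($a{\left(C \right)} = -7 + \left(\left(C^{2} + 13 C\right) + 6\right) = -7 + \left(6 + C^{2} + 13 C\right) = -1 + C^{2} + 13 C$)
$\left(92 + a{\left(4 \right)}\right) \frac{\left(21 + Y{\left(0,5 \right)}\right) - 2}{68} = \left(92 + \left(-1 + 4^{2} + 13 \cdot 4\right)\right) \frac{\left(21 - 6\right) - 2}{68} = \left(92 + \left(-1 + 16 + 52\right)\right) \left(15 - 2\right) \frac{1}{68} = \left(92 + 67\right) 13 \cdot \frac{1}{68} = 159 \cdot \frac{13}{68} = \frac{2067}{68}$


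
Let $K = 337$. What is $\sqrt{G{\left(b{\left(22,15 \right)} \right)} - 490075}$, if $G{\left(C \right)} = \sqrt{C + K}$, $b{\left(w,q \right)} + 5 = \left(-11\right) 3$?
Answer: $\sqrt{-490075 + \sqrt{299}} \approx 700.04 i$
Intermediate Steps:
$b{\left(w,q \right)} = -38$ ($b{\left(w,q \right)} = -5 - 33 = -38$)
$G{\left(C \right)} = \sqrt{337 + C}$ ($G{\left(C \right)} = \sqrt{C + 337} = \sqrt{337 + C}$)
$\sqrt{G{\left(b{\left(22,15 \right)} \right)} - 490075} = \sqrt{\sqrt{337 - 38} - 490075} = \sqrt{\sqrt{299} - 490075} = \sqrt{-490075 + \sqrt{299}}$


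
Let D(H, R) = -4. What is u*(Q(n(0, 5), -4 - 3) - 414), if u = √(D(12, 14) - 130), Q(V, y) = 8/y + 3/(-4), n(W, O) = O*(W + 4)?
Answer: -11645*I*√134/28 ≈ -4814.3*I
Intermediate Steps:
n(W, O) = O*(4 + W)
Q(V, y) = -¾ + 8/y (Q(V, y) = 8/y + 3*(-¼) = 8/y - ¾ = -¾ + 8/y)
u = I*√134 (u = √(-4 - 130) = √(-134) = I*√134 ≈ 11.576*I)
u*(Q(n(0, 5), -4 - 3) - 414) = (I*√134)*((-¾ + 8/(-4 - 3)) - 414) = (I*√134)*((-¾ + 8/(-7)) - 414) = (I*√134)*((-¾ + 8*(-⅐)) - 414) = (I*√134)*((-¾ - 8/7) - 414) = (I*√134)*(-53/28 - 414) = (I*√134)*(-11645/28) = -11645*I*√134/28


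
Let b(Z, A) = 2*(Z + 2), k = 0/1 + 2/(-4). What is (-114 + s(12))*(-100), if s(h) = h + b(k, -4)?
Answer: 9900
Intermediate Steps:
k = -½ (k = 0*1 + 2*(-¼) = 0 - ½ = -½ ≈ -0.50000)
b(Z, A) = 4 + 2*Z (b(Z, A) = 2*(2 + Z) = 4 + 2*Z)
s(h) = 3 + h (s(h) = h + (4 + 2*(-½)) = h + (4 - 1) = h + 3 = 3 + h)
(-114 + s(12))*(-100) = (-114 + (3 + 12))*(-100) = (-114 + 15)*(-100) = -99*(-100) = 9900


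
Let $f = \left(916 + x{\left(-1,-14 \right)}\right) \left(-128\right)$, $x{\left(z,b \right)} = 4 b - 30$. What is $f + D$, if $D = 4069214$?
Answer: $3962974$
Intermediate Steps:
$x{\left(z,b \right)} = -30 + 4 b$
$f = -106240$ ($f = \left(916 + \left(-30 + 4 \left(-14\right)\right)\right) \left(-128\right) = \left(916 - 86\right) \left(-128\right) = 830 \left(-128\right) = -106240$)
$f + D = -106240 + 4069214 = 3962974$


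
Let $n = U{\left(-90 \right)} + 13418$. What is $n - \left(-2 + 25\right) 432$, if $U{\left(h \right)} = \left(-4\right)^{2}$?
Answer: $3498$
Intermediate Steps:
$U{\left(h \right)} = 16$
$n = 13434$ ($n = 16 + 13418 = 13434$)
$n - \left(-2 + 25\right) 432 = 13434 - \left(-2 + 25\right) 432 = 13434 - 23 \cdot 432 = 13434 - 9936 = 3498$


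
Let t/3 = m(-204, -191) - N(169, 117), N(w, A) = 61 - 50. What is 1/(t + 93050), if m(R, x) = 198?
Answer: 1/93611 ≈ 1.0683e-5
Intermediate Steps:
N(w, A) = 11
t = 561 (t = 3*(198 - 1*11) = 3*(198 - 11) = 3*187 = 561)
1/(t + 93050) = 1/(561 + 93050) = 1/93611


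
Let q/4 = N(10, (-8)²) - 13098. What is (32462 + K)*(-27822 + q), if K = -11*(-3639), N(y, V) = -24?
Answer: -5821752210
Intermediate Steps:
q = -52488 (q = 4*(-24 - 13098) = 4*(-13122) = -52488)
K = 40029
(32462 + K)*(-27822 + q) = (32462 + 40029)*(-27822 - 52488) = 72491*(-80310) = -5821752210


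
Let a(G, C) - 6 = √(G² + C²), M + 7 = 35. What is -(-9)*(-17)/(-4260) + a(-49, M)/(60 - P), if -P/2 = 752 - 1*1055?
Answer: 3221/129220 - √65/78 ≈ -0.078436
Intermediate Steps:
M = 28 (M = -7 + 35 = 28)
P = 606 (P = -2*(752 - 1*1055) = -2*(752 - 1055) = -2*(-303) = 606)
a(G, C) = 6 + √(C² + G²) (a(G, C) = 6 + √(G² + C²) = 6 + √(C² + G²))
-(-9)*(-17)/(-4260) + a(-49, M)/(60 - P) = -(-9)*(-17)/(-4260) + (6 + √(28² + (-49)²))/(60 - 1*606) = -1*153*(-1/4260) + (6 + √(784 + 2401))/(60 - 606) = -153*(-1/4260) + (6 + √3185)/(-546) = 51/1420 + (6 + 7*√65)*(-1/546) = 51/1420 + (-1/91 - √65/78) = 3221/129220 - √65/78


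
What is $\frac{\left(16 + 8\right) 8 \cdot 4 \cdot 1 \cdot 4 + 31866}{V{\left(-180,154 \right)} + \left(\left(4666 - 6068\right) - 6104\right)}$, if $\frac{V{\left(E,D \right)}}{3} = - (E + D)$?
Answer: $- \frac{5823}{1238} \approx -4.7036$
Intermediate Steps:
$V{\left(E,D \right)} = - 3 D - 3 E$ ($V{\left(E,D \right)} = 3 \left(- (E + D)\right) = 3 \left(- (D + E)\right) = 3 \left(- D - E\right) = - 3 D - 3 E$)
$\frac{\left(16 + 8\right) 8 \cdot 4 \cdot 1 \cdot 4 + 31866}{V{\left(-180,154 \right)} + \left(\left(4666 - 6068\right) - 6104\right)} = \frac{\left(16 + 8\right) 8 \cdot 4 \cdot 1 \cdot 4 + 31866}{\left(\left(-3\right) 154 - -540\right) + \left(\left(4666 - 6068\right) - 6104\right)} = \frac{24 \cdot 8 \cdot 4 \cdot 4 + 31866}{\left(-462 + 540\right) - 7506} = \frac{192 \cdot 16 + 31866}{78 - 7506} = \frac{3072 + 31866}{-7428} = 34938 \left(- \frac{1}{7428}\right) = - \frac{5823}{1238}$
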